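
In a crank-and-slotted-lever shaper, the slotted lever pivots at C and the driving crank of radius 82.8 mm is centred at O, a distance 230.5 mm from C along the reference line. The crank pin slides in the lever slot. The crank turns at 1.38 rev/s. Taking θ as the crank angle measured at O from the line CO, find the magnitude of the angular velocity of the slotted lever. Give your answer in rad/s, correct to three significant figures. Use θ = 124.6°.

ω = 8.671 rad/s (from 1.38 rev/s).
Crank pin A relative to C: A = (d + r cosθ, r sinθ); lever angle φ = atan2(r sinθ, d + r cosθ).
Differentiating tanφ: φ̇ = rω(d cosθ + r)/(d² + r² + 2dr cosθ).
d² + r² + 2dr cosθ = |CA|² = 0.038311 m²;  d cosθ + r = -0.048088 m.
|ω_lever| = |0.0828·8.671·-0.048088| / 0.038311 = 0.90116 rad/s.

0.901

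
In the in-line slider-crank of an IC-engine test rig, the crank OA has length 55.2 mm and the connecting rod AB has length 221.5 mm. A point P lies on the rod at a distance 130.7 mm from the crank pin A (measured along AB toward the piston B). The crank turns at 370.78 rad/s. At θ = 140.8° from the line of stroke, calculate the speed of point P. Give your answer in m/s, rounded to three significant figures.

ω = 370.8 rad/s.  Crank-pin speed |V_A| = rω = 20.467 m/s, perpendicular to OA.
Rod angle: sinφ = −(r/L) sinθ ⇒ φ = -9.062°; ω_rod = −rω cosθ/√(L²−r²sin²θ) = +72.512 rad/s.
V_P = V_A + ω_rod × AP, with AP = 0.1307 m along the rod.
Components: V_Px = −rω sinθ − a·ω_rod·sinφ = -11.443 m/s;  V_Py = rω cosθ + a·ω_rod·cosφ = -6.5019 m/s.
|V_P| = √(V_Px² + V_Py²) = 13.161 m/s.

13.2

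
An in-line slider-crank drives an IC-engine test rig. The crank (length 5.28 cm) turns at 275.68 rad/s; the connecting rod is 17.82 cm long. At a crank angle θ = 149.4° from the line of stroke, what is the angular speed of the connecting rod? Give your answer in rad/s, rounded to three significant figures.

ω = 275.7 rad/s
The rod makes angle φ with the slider axis where L sinφ = r sinθ; differentiating, L cosφ·φ̇ = r ω cosθ.
L cosφ = √(L² − r² sin²θ) = 0.17616 m.
|ω_rod| = r ω |cosθ| / √(L² − r² sin²θ) = 0.0528·275.7·0.86074/0.17616 = 71.122 rad/s.

71.1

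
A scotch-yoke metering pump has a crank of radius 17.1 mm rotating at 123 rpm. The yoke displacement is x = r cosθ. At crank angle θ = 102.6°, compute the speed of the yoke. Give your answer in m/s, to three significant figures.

ω = 12.88 rad/s (from 123 rpm).
x = r cosθ ⇒ ẋ = −rω sinθ.
|v| = rω|sinθ| = 0.0171·12.88·|sin 102.6°| = 0.21495 m/s.

0.215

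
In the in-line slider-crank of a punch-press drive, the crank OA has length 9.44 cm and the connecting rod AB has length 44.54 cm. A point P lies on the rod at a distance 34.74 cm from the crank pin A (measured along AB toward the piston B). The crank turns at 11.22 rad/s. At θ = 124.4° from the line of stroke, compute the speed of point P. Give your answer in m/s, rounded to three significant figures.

0.802

ω = 11.22 rad/s.  Crank-pin speed |V_A| = rω = 1.0592 m/s, perpendicular to OA.
Rod angle: sinφ = −(r/L) sinθ ⇒ φ = -10.072°; ω_rod = −rω cosθ/√(L²−r²sin²θ) = +1.3645 rad/s.
V_P = V_A + ω_rod × AP, with AP = 0.3474 m along the rod.
Components: V_Px = −rω sinθ − a·ω_rod·sinφ = -0.79104 m/s;  V_Py = rω cosθ + a·ω_rod·cosφ = -0.13166 m/s.
|V_P| = √(V_Px² + V_Py²) = 0.80192 m/s.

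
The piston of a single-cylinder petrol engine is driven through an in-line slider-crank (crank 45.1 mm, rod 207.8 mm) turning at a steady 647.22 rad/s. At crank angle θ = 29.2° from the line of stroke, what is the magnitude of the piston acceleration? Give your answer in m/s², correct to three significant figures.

18700

ω = 647.2 rad/s
x(θ) = r cosθ + √(L² − r² sin²θ); with ω constant, a = ω²·d²x/dθ².
d²x/dθ² = −r cosθ − r²(cos2θ)/√u − r⁴ sin²2θ/(4u^{3/2}),  u = L² − r² sin²θ = 0.0426967 m².
Substituting r = 0.0451 m, L = 0.2078 m, θ = 29.2°: d²x/dθ² = -0.044612 m.
a = ω²·d²x/dθ² = (647.2)²·(-0.044612) = -18688 m/s²;  |a| = 18688 m/s².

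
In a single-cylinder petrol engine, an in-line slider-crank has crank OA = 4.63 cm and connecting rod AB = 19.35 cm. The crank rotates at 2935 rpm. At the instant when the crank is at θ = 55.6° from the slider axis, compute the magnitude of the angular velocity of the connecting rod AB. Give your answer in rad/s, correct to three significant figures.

ω = 307.4 rad/s (converted from 2935 rpm).
The rod makes angle φ with the slider axis where L sinφ = r sinθ; differentiating, L cosφ·φ̇ = r ω cosθ.
L cosφ = √(L² − r² sin²θ) = 0.18969 m.
|ω_rod| = r ω |cosθ| / √(L² − r² sin²θ) = 0.0463·307.4·0.56497/0.18969 = 42.383 rad/s.

42.4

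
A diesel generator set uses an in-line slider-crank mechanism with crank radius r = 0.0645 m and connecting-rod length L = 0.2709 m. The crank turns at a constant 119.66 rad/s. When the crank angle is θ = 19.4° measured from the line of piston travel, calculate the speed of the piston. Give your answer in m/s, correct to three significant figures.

ω = 119.7 rad/s
For an in-line slider-crank, x = r cosθ + √(L² − r² sin²θ), so v = −rω sinθ·[1 + r cosθ/√(L² − r² sin²θ)].
With r = 0.0645 m, L = 0.2709 m, θ = 19.4°: √(L² − r² sin²θ) = 0.27005 m.
v = −0.0645·119.7·0.33216·[1 + 0.0645·0.94322/0.27005] = -3.1412 m/s.
|v| = 3.1412 m/s.

3.14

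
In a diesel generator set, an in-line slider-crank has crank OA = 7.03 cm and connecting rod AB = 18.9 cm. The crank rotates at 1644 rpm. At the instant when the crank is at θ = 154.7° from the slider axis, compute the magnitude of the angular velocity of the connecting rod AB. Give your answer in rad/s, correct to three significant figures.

58.6

ω = 172.2 rad/s (converted from 1644 rpm).
The rod makes angle φ with the slider axis where L sinφ = r sinθ; differentiating, L cosφ·φ̇ = r ω cosθ.
L cosφ = √(L² − r² sin²θ) = 0.1866 m.
|ω_rod| = r ω |cosθ| / √(L² − r² sin²θ) = 0.0703·172.2·0.90408/0.1866 = 58.639 rad/s.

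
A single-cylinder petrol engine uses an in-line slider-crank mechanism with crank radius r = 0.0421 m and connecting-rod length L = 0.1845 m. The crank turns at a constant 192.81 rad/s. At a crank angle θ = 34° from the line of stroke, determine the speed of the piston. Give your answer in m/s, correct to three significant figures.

ω = 192.8 rad/s
For an in-line slider-crank, x = r cosθ + √(L² − r² sin²θ), so v = −rω sinθ·[1 + r cosθ/√(L² − r² sin²θ)].
With r = 0.0421 m, L = 0.1845 m, θ = 34°: √(L² − r² sin²θ) = 0.18299 m.
v = −0.0421·192.8·0.55919·[1 + 0.0421·0.82904/0.18299] = -5.4049 m/s.
|v| = 5.4049 m/s.

5.40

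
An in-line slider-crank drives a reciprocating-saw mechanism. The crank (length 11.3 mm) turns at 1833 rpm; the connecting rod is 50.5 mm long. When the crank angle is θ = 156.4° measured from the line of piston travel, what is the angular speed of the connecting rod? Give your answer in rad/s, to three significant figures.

39.5

ω = 192 rad/s (converted from 1833 rpm).
The rod makes angle φ with the slider axis where L sinφ = r sinθ; differentiating, L cosφ·φ̇ = r ω cosθ.
L cosφ = √(L² − r² sin²θ) = 0.050297 m.
|ω_rod| = r ω |cosθ| / √(L² − r² sin²θ) = 0.0113·192·0.91636/0.050297 = 39.518 rad/s.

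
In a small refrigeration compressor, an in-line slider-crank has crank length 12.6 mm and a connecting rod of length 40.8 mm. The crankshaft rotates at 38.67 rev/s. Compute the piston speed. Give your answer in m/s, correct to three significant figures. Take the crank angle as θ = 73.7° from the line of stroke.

ω = 2π·38.7 = 243 rad/s
For an in-line slider-crank, x = r cosθ + √(L² − r² sin²θ), so v = −rω sinθ·[1 + r cosθ/√(L² − r² sin²θ)].
With r = 0.0126 m, L = 0.0408 m, θ = 73.7°: √(L² − r² sin²θ) = 0.038966 m.
v = −0.0126·243·0.95981·[1 + 0.0126·0.28067/0.038966] = -3.2051 m/s.
|v| = 3.2051 m/s.

3.21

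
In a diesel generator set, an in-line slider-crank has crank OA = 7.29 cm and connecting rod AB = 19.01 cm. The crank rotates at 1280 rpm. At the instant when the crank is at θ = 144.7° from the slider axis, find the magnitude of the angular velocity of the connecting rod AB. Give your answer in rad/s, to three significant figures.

ω = 134 rad/s (converted from 1280 rpm).
The rod makes angle φ with the slider axis where L sinφ = r sinθ; differentiating, L cosφ·φ̇ = r ω cosθ.
L cosφ = √(L² − r² sin²θ) = 0.18537 m.
|ω_rod| = r ω |cosθ| / √(L² − r² sin²θ) = 0.0729·134·0.81614/0.18537 = 43.021 rad/s.

43.0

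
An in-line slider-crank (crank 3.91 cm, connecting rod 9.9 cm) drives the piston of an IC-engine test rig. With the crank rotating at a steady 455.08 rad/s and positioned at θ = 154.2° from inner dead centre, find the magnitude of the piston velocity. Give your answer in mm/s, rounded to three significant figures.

4950

ω = 455.1 rad/s
For an in-line slider-crank, x = r cosθ + √(L² − r² sin²θ), so v = −rω sinθ·[1 + r cosθ/√(L² − r² sin²θ)].
With r = 0.0391 m, L = 0.099 m, θ = 154.2°: √(L² − r² sin²θ) = 0.097526 m.
v = −0.0391·455.1·0.43523·[1 + 0.0391·-0.90032/0.097526] = -4.949 m/s.
|v| = 4.949 m/s = 4949 mm/s.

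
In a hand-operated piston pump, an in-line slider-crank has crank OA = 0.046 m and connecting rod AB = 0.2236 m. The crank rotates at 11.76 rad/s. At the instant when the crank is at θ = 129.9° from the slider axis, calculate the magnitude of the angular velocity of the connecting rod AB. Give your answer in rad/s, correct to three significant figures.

ω = 11.76 rad/s
The rod makes angle φ with the slider axis where L sinφ = r sinθ; differentiating, L cosφ·φ̇ = r ω cosθ.
L cosφ = √(L² − r² sin²θ) = 0.2208 m.
|ω_rod| = r ω |cosθ| / √(L² − r² sin²θ) = 0.046·11.76·0.64145/0.2208 = 1.5716 rad/s.

1.57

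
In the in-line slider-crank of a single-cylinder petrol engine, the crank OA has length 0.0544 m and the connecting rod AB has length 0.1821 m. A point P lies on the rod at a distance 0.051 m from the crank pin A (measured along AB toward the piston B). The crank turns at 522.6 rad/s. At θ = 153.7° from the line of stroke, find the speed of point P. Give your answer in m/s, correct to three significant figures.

21.7

ω = 522.6 rad/s.  Crank-pin speed |V_A| = rω = 28.429 m/s, perpendicular to OA.
Rod angle: sinφ = −(r/L) sinθ ⇒ φ = -7.606°; ω_rod = −rω cosθ/√(L²−r²sin²θ) = +141.2 rad/s.
V_P = V_A + ω_rod × AP, with AP = 0.051 m along the rod.
Components: V_Px = −rω sinθ − a·ω_rod·sinφ = -11.643 m/s;  V_Py = rω cosθ + a·ω_rod·cosφ = -18.349 m/s.
|V_P| = √(V_Px² + V_Py²) = 21.731 m/s.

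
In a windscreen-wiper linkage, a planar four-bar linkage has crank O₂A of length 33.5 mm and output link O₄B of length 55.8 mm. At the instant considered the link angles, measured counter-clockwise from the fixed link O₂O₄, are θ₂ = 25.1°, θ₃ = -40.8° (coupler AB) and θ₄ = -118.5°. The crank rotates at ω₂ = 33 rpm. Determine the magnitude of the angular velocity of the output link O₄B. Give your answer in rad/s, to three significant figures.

ω₂ = 3.456 rad/s (from 33 rpm).
Differentiating the loop-closure r₂e^{iθ₂}+r₃e^{iθ₃}=r₁+r₄e^{iθ₄} gives r₂ω₂e^{iθ₂}+r₃ω₃e^{iθ₃}=r₄ω₄e^{iθ₄}.
Eliminating the other unknown: ω₄ = r₂ω₂ sin(θ₂−θ₃) / [r₄ sin(θ₄−θ₃)].
Numerator sine = +0.91283; denominator sine = -0.97705.
Result = 0.0335·3.456·(+0.91283) / (0.0558·(-0.97705)) = -1.9383 rad/s; magnitude 1.9383 rad/s.

1.94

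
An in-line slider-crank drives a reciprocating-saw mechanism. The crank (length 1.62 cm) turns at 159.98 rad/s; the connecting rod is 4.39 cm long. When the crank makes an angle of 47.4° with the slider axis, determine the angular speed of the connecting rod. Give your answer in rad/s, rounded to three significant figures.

41.5

ω = 160 rad/s
The rod makes angle φ with the slider axis where L sinφ = r sinθ; differentiating, L cosφ·φ̇ = r ω cosθ.
L cosφ = √(L² − r² sin²θ) = 0.042249 m.
|ω_rod| = r ω |cosθ| / √(L² − r² sin²θ) = 0.0162·160·0.67688/0.042249 = 41.521 rad/s.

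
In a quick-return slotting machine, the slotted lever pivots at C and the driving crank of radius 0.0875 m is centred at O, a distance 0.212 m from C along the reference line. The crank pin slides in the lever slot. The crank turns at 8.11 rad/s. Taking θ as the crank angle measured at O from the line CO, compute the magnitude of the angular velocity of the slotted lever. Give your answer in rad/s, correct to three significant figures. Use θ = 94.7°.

1.00

ω = 8.11 rad/s
Crank pin A relative to C: A = (d + r cosθ, r sinθ); lever angle φ = atan2(r sinθ, d + r cosθ).
Differentiating tanφ: φ̇ = rω(d cosθ + r)/(d² + r² + 2dr cosθ).
d² + r² + 2dr cosθ = |CA|² = 0.0495603 m²;  d cosθ + r = +0.070129 m.
|ω_lever| = |0.0875·8.11·+0.070129| / 0.0495603 = 1.0041 rad/s.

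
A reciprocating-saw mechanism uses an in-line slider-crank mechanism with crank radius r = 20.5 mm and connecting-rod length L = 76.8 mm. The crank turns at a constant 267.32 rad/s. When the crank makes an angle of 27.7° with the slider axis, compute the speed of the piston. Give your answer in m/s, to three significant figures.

3.15

ω = 267.3 rad/s
For an in-line slider-crank, x = r cosθ + √(L² − r² sin²θ), so v = −rω sinθ·[1 + r cosθ/√(L² − r² sin²θ)].
With r = 0.0205 m, L = 0.0768 m, θ = 27.7°: √(L² − r² sin²θ) = 0.076207 m.
v = −0.0205·267.3·0.46484·[1 + 0.0205·0.88539/0.076207] = -3.1541 m/s.
|v| = 3.1541 m/s.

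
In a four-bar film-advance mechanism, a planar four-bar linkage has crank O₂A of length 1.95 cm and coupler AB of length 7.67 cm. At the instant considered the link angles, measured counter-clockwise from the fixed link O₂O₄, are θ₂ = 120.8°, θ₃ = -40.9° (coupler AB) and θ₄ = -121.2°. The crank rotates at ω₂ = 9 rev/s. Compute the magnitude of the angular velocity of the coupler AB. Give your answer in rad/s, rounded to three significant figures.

12.9

ω₂ = 56.55 rad/s (from 9 rev/s).
Differentiating the loop-closure r₂e^{iθ₂}+r₃e^{iθ₃}=r₁+r₄e^{iθ₄} gives r₂ω₂e^{iθ₂}+r₃ω₃e^{iθ₃}=r₄ω₄e^{iθ₄}.
Eliminating the other unknown: ω₃ = r₂ω₂ sin(θ₄−θ₂) / [r₃ sin(θ₃−θ₄)].
Numerator sine = +0.88295; denominator sine = +0.98570.
Result = 0.0195·56.55·(+0.88295) / (0.0767·(+0.98570)) = +12.878 rad/s; magnitude 12.878 rad/s.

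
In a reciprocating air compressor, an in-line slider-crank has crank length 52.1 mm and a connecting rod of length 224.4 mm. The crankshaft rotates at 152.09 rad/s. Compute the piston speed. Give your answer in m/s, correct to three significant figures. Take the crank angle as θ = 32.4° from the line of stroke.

5.08

ω = 152.1 rad/s
For an in-line slider-crank, x = r cosθ + √(L² − r² sin²θ), so v = −rω sinθ·[1 + r cosθ/√(L² − r² sin²θ)].
With r = 0.0521 m, L = 0.2244 m, θ = 32.4°: √(L² − r² sin²θ) = 0.22266 m.
v = −0.0521·152.1·0.53583·[1 + 0.0521·0.84433/0.22266] = -5.0847 m/s.
|v| = 5.0847 m/s.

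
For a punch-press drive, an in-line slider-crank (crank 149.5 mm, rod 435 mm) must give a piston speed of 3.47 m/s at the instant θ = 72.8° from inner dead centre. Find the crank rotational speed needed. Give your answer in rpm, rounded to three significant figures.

209

For an in-line slider-crank, |v_piston| = rω|sinθ|·[1 + r cosθ/√(L² − r² sin²θ)].
With r = 0.1495 m, L = 0.435 m, θ = 72.8°: the bracketed kinematic factor |dx/dθ| = 0.15818 m.
ω = v/|dx/dθ| = 3.47/0.15818 = 21.937 rad/s.
N = 60ω/(2π) = 209.48 rpm.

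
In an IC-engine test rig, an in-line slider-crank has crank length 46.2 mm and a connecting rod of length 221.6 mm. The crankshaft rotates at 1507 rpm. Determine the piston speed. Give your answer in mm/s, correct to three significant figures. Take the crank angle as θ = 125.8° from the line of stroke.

ω = 2π·1507/60 = 157.8 rad/s
For an in-line slider-crank, x = r cosθ + √(L² − r² sin²θ), so v = −rω sinθ·[1 + r cosθ/√(L² − r² sin²θ)].
With r = 0.0462 m, L = 0.2216 m, θ = 125.8°: √(L² − r² sin²θ) = 0.21841 m.
v = −0.0462·157.8·0.81106·[1 + 0.0462·-0.58496/0.21841] = -5.1817 m/s.
|v| = 5.1817 m/s = 5181.7 mm/s.

5180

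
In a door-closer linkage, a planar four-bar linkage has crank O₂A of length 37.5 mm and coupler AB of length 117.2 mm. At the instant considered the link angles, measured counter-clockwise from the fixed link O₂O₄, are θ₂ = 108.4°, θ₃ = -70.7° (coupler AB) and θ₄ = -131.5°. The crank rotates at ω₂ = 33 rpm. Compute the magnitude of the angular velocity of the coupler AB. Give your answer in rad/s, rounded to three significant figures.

1.10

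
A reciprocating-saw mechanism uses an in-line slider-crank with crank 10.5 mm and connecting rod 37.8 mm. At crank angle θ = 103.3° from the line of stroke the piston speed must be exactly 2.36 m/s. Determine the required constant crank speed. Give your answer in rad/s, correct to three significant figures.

For an in-line slider-crank, |v_piston| = rω|sinθ|·[1 + r cosθ/√(L² − r² sin²θ)].
With r = 0.0105 m, L = 0.0378 m, θ = 103.3°: the bracketed kinematic factor |dx/dθ| = 0.0095401 m.
ω = v/|dx/dθ| = 2.36/0.0095401 = 247.38 rad/s.

247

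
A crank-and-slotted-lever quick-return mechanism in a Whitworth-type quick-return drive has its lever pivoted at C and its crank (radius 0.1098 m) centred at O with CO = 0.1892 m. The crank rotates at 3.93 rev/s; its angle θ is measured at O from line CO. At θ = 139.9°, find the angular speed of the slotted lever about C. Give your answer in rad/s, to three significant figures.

5.89

ω = 24.69 rad/s (from 3.93 rev/s).
Crank pin A relative to C: A = (d + r cosθ, r sinθ); lever angle φ = atan2(r sinθ, d + r cosθ).
Differentiating tanφ: φ̇ = rω(d cosθ + r)/(d² + r² + 2dr cosθ).
d² + r² + 2dr cosθ = |CA|² = 0.0160715 m²;  d cosθ + r = -0.034923 m.
|ω_lever| = |0.1098·24.69·-0.034923| / 0.0160715 = 5.8916 rad/s.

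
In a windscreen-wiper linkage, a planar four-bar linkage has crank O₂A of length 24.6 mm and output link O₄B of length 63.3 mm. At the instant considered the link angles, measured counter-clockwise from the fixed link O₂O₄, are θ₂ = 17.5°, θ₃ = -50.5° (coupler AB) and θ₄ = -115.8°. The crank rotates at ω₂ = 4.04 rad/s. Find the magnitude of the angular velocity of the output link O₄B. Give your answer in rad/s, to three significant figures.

1.60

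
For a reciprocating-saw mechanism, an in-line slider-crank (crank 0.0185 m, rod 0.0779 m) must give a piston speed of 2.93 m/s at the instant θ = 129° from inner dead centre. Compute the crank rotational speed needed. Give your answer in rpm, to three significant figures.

2300

For an in-line slider-crank, |v_piston| = rω|sinθ|·[1 + r cosθ/√(L² − r² sin²θ)].
With r = 0.0185 m, L = 0.0779 m, θ = 129°: the bracketed kinematic factor |dx/dθ| = 0.012191 m.
ω = v/|dx/dθ| = 2.93/0.012191 = 240.34 rad/s.
N = 60ω/(2π) = 2295.1 rpm.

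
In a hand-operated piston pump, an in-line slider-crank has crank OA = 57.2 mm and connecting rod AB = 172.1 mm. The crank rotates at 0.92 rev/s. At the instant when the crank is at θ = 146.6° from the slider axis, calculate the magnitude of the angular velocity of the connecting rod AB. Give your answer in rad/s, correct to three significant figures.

1.63

ω = 5.781 rad/s (converted from 0.92 rev/s).
The rod makes angle φ with the slider axis where L sinφ = r sinθ; differentiating, L cosφ·φ̇ = r ω cosθ.
L cosφ = √(L² − r² sin²θ) = 0.16919 m.
|ω_rod| = r ω |cosθ| / √(L² − r² sin²θ) = 0.0572·5.781·0.83485/0.16919 = 1.6315 rad/s.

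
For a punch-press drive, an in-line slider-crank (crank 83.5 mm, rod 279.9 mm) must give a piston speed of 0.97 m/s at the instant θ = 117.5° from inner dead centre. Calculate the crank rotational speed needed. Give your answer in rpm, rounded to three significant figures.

146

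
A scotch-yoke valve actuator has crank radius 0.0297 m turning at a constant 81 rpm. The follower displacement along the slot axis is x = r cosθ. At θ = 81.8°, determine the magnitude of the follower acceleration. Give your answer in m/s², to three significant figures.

ω = 8.482 rad/s (from 81 rpm).
x = r cosθ ⇒ ẍ = −rω² cosθ (ω constant).
|a| = rω²|cosθ| = 0.0297·(8.482)²·|cos 81.8°| = 0.30478 m/s².

0.305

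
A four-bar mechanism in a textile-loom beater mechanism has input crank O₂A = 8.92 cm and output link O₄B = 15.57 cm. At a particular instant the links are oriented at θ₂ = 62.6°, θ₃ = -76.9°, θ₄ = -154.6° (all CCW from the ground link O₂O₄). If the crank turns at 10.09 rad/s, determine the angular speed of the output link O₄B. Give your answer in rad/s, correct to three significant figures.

ω₂ = 10.09 rad/s
Differentiating the loop-closure r₂e^{iθ₂}+r₃e^{iθ₃}=r₁+r₄e^{iθ₄} gives r₂ω₂e^{iθ₂}+r₃ω₃e^{iθ₃}=r₄ω₄e^{iθ₄}.
Eliminating the other unknown: ω₄ = r₂ω₂ sin(θ₂−θ₃) / [r₄ sin(θ₄−θ₃)].
Numerator sine = +0.64945; denominator sine = -0.97705.
Result = 0.0892·10.09·(+0.64945) / (0.1557·(-0.97705)) = -3.8424 rad/s; magnitude 3.8424 rad/s.

3.84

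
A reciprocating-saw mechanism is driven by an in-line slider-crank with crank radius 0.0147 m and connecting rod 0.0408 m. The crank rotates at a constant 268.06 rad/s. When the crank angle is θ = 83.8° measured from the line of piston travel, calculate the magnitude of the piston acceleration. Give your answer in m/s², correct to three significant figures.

283

ω = 268.1 rad/s
x(θ) = r cosθ + √(L² − r² sin²θ); with ω constant, a = ω²·d²x/dθ².
d²x/dθ² = −r cosθ − r²(cos2θ)/√u − r⁴ sin²2θ/(4u^{3/2}),  u = L² − r² sin²θ = 0.00145107 m².
Substituting r = 0.0147 m, L = 0.0408 m, θ = 83.8°: d²x/dθ² = +0.003943 m.
a = ω²·d²x/dθ² = (268.1)²·(+0.003943) = +283.33 m/s²;  |a| = 283.33 m/s².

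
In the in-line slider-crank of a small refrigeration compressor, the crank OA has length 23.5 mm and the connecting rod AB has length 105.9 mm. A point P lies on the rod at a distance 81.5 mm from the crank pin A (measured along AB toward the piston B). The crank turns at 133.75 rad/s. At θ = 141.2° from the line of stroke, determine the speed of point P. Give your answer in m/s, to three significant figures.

1.80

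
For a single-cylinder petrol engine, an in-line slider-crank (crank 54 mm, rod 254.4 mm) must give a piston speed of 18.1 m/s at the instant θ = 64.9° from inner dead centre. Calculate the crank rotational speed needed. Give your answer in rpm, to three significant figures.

3240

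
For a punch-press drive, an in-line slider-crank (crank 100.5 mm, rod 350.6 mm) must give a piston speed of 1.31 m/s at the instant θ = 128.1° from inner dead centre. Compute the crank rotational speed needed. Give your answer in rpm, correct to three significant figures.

For an in-line slider-crank, |v_piston| = rω|sinθ|·[1 + r cosθ/√(L² − r² sin²θ)].
With r = 0.1005 m, L = 0.3506 m, θ = 128.1°: the bracketed kinematic factor |dx/dθ| = 0.064728 m.
ω = v/|dx/dθ| = 1.31/0.064728 = 20.238 rad/s.
N = 60ω/(2π) = 193.26 rpm.

193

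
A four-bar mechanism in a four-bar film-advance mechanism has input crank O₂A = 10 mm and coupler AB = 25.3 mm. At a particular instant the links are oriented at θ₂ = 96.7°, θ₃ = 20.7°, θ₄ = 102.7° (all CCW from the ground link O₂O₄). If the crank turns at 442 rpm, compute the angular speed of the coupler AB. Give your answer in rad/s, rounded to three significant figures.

ω₂ = 46.29 rad/s (from 442 rpm).
Differentiating the loop-closure r₂e^{iθ₂}+r₃e^{iθ₃}=r₁+r₄e^{iθ₄} gives r₂ω₂e^{iθ₂}+r₃ω₃e^{iθ₃}=r₄ω₄e^{iθ₄}.
Eliminating the other unknown: ω₃ = r₂ω₂ sin(θ₄−θ₂) / [r₃ sin(θ₃−θ₄)].
Numerator sine = +0.10453; denominator sine = -0.99027.
Result = 0.01·46.29·(+0.10453) / (0.0253·(-0.99027)) = -1.9311 rad/s; magnitude 1.9311 rad/s.

1.93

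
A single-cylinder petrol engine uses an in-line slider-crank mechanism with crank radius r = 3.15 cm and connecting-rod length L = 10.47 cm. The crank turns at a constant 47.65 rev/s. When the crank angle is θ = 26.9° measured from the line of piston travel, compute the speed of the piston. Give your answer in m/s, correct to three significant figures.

ω = 2π·47.6 = 299.4 rad/s
For an in-line slider-crank, x = r cosθ + √(L² − r² sin²θ), so v = −rω sinθ·[1 + r cosθ/√(L² − r² sin²θ)].
With r = 0.0315 m, L = 0.1047 m, θ = 26.9°: √(L² − r² sin²θ) = 0.10373 m.
v = −0.0315·299.4·0.45243·[1 + 0.0315·0.89180/0.10373] = -5.4224 m/s.
|v| = 5.4224 m/s.

5.42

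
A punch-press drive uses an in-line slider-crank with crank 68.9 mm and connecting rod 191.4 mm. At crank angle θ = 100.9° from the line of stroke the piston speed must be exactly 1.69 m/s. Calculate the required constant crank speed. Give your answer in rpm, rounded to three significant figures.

257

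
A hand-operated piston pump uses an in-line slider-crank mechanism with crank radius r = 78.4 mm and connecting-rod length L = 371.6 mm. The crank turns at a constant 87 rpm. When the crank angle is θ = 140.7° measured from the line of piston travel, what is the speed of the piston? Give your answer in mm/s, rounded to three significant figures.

ω = 2π·87/60 = 9.111 rad/s
For an in-line slider-crank, x = r cosθ + √(L² − r² sin²θ), so v = −rω sinθ·[1 + r cosθ/√(L² − r² sin²θ)].
With r = 0.0784 m, L = 0.3716 m, θ = 140.7°: √(L² − r² sin²θ) = 0.36827 m.
v = −0.0784·9.111·0.63338·[1 + 0.0784·-0.77384/0.36827] = -0.37788 m/s.
|v| = 0.37788 m/s = 377.88 mm/s.

378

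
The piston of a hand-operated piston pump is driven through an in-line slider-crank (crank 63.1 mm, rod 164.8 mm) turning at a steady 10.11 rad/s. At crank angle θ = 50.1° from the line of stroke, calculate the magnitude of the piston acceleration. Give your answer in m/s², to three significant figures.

ω = 10.11 rad/s
x(θ) = r cosθ + √(L² − r² sin²θ); with ω constant, a = ω²·d²x/dθ².
d²x/dθ² = −r cosθ − r²(cos2θ)/√u − r⁴ sin²2θ/(4u^{3/2}),  u = L² − r² sin²θ = 0.0248157 m².
Substituting r = 0.0631 m, L = 0.1648 m, θ = 50.1°: d²x/dθ² = -0.036982 m.
a = ω²·d²x/dθ² = (10.11)²·(-0.036982) = -3.78 m/s²;  |a| = 3.78 m/s².

3.78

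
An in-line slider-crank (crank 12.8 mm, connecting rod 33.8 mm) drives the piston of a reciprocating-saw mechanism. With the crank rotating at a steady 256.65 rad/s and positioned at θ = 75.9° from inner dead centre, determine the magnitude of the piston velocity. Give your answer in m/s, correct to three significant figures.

ω = 256.6 rad/s
For an in-line slider-crank, x = r cosθ + √(L² − r² sin²θ), so v = −rω sinθ·[1 + r cosθ/√(L² − r² sin²θ)].
With r = 0.0128 m, L = 0.0338 m, θ = 75.9°: √(L² − r² sin²θ) = 0.031438 m.
v = −0.0128·256.6·0.96987·[1 + 0.0128·0.24362/0.031438] = -3.5022 m/s.
|v| = 3.5022 m/s.

3.50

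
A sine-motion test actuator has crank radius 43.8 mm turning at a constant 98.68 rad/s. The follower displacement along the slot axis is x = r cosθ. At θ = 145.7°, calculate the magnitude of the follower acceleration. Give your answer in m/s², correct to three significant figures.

ω = 98.68 rad/s
x = r cosθ ⇒ ẍ = −rω² cosθ (ω constant).
|a| = rω²|cosθ| = 0.0438·(98.68)²·|cos 145.7°| = 352.34 m/s².

352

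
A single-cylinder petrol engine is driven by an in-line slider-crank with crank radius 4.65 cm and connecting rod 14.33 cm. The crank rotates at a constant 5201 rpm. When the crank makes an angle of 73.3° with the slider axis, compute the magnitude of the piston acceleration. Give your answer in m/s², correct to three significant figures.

73.9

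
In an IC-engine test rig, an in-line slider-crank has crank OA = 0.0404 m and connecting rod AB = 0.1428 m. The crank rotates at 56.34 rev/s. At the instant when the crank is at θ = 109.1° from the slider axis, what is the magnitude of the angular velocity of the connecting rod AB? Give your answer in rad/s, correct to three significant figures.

34.0

ω = 354 rad/s (converted from 56.34 rev/s).
The rod makes angle φ with the slider axis where L sinφ = r sinθ; differentiating, L cosφ·φ̇ = r ω cosθ.
L cosφ = √(L² − r² sin²θ) = 0.1376 m.
|ω_rod| = r ω |cosθ| / √(L² − r² sin²θ) = 0.0404·354·0.32722/0.1376 = 34.009 rad/s.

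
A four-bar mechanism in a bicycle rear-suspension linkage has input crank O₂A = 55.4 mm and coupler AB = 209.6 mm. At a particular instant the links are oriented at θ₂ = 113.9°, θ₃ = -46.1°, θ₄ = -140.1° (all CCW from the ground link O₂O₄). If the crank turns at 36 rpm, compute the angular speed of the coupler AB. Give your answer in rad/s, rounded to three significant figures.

ω₂ = 3.77 rad/s (from 36 rpm).
Differentiating the loop-closure r₂e^{iθ₂}+r₃e^{iθ₃}=r₁+r₄e^{iθ₄} gives r₂ω₂e^{iθ₂}+r₃ω₃e^{iθ₃}=r₄ω₄e^{iθ₄}.
Eliminating the other unknown: ω₃ = r₂ω₂ sin(θ₄−θ₂) / [r₃ sin(θ₃−θ₄)].
Numerator sine = +0.96126; denominator sine = +0.99756.
Result = 0.0554·3.77·(+0.96126) / (0.2096·(+0.99756)) = +0.96018 rad/s; magnitude 0.96018 rad/s.

0.960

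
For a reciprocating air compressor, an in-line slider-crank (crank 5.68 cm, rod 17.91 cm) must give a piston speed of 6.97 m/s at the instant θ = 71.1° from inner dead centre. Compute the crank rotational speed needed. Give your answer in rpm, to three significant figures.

For an in-line slider-crank, |v_piston| = rω|sinθ|·[1 + r cosθ/√(L² − r² sin²θ)].
With r = 0.0568 m, L = 0.1791 m, θ = 71.1°: the bracketed kinematic factor |dx/dθ| = 0.059525 m.
ω = v/|dx/dθ| = 6.97/0.059525 = 117.09 rad/s.
N = 60ω/(2π) = 1118.2 rpm.

1120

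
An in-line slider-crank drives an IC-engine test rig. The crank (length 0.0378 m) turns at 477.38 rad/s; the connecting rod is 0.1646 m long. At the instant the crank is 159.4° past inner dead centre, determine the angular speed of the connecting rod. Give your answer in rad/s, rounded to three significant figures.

103

ω = 477.4 rad/s
The rod makes angle φ with the slider axis where L sinφ = r sinθ; differentiating, L cosφ·φ̇ = r ω cosθ.
L cosφ = √(L² − r² sin²θ) = 0.16406 m.
|ω_rod| = r ω |cosθ| / √(L² − r² sin²θ) = 0.0378·477.4·0.93606/0.16406 = 102.96 rad/s.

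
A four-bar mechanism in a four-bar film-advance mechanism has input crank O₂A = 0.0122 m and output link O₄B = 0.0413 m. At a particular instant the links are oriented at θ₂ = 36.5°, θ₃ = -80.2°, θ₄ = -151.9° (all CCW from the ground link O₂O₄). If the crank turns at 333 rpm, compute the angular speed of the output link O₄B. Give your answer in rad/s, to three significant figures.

9.69

ω₂ = 34.87 rad/s (from 333 rpm).
Differentiating the loop-closure r₂e^{iθ₂}+r₃e^{iθ₃}=r₁+r₄e^{iθ₄} gives r₂ω₂e^{iθ₂}+r₃ω₃e^{iθ₃}=r₄ω₄e^{iθ₄}.
Eliminating the other unknown: ω₄ = r₂ω₂ sin(θ₂−θ₃) / [r₄ sin(θ₄−θ₃)].
Numerator sine = +0.89337; denominator sine = -0.94943.
Result = 0.0122·34.87·(+0.89337) / (0.0413·(-0.94943)) = -9.6929 rad/s; magnitude 9.6929 rad/s.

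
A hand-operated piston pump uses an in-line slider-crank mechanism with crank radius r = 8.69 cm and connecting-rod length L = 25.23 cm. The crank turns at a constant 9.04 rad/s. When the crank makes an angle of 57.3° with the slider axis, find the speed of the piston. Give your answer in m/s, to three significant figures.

0.790

ω = 9.04 rad/s
For an in-line slider-crank, x = r cosθ + √(L² − r² sin²θ), so v = −rω sinθ·[1 + r cosθ/√(L² − r² sin²θ)].
With r = 0.0869 m, L = 0.2523 m, θ = 57.3°: √(L² − r² sin²θ) = 0.24147 m.
v = −0.0869·9.04·0.84151·[1 + 0.0869·0.54024/0.24147] = -0.7896 m/s.
|v| = 0.7896 m/s.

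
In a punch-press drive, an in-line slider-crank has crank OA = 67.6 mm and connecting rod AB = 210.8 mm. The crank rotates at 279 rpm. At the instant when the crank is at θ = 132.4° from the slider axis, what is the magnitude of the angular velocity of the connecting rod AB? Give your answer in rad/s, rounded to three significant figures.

6.50

ω = 29.22 rad/s (converted from 279 rpm).
The rod makes angle φ with the slider axis where L sinφ = r sinθ; differentiating, L cosφ·φ̇ = r ω cosθ.
L cosφ = √(L² − r² sin²θ) = 0.2048 m.
|ω_rod| = r ω |cosθ| / √(L² − r² sin²θ) = 0.0676·29.22·0.67430/0.2048 = 6.5027 rad/s.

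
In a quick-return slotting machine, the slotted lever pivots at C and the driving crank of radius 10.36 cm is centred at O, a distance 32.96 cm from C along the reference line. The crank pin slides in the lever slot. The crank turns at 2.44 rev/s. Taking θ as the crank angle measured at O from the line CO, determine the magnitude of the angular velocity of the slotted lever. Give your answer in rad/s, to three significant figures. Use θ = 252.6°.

0.0808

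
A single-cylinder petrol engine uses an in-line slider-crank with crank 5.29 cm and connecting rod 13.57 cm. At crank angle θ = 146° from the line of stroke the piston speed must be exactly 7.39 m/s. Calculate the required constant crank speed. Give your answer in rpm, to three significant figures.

3570

For an in-line slider-crank, |v_piston| = rω|sinθ|·[1 + r cosθ/√(L² − r² sin²θ)].
With r = 0.0529 m, L = 0.1357 m, θ = 146°: the bracketed kinematic factor |dx/dθ| = 0.019786 m.
ω = v/|dx/dθ| = 7.39/0.019786 = 373.51 rad/s.
N = 60ω/(2π) = 3566.7 rpm.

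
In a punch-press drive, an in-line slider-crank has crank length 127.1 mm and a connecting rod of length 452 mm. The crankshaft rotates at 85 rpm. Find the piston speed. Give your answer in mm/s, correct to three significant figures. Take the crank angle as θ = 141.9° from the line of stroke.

541

ω = 2π·85/60 = 8.901 rad/s
For an in-line slider-crank, x = r cosθ + √(L² − r² sin²θ), so v = −rω sinθ·[1 + r cosθ/√(L² − r² sin²θ)].
With r = 0.1271 m, L = 0.452 m, θ = 141.9°: √(L² − r² sin²θ) = 0.44514 m.
v = −0.1271·8.901·0.61704·[1 + 0.1271·-0.78694/0.44514] = -0.54123 m/s.
|v| = 0.54123 m/s = 541.23 mm/s.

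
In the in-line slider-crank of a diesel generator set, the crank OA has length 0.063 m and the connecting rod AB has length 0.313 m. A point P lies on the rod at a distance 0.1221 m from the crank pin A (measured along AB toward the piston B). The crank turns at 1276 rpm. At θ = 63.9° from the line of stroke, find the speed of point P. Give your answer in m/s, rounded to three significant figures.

8.14

ω = 133.6 rad/s.  Crank-pin speed |V_A| = rω = 8.4182 m/s, perpendicular to OA.
Rod angle: sinφ = −(r/L) sinθ ⇒ φ = -10.414°; ω_rod = −rω cosθ/√(L²−r²sin²θ) = -12.03 rad/s.
V_P = V_A + ω_rod × AP, with AP = 0.1221 m along the rod.
Components: V_Px = −rω sinθ − a·ω_rod·sinφ = -7.8253 m/s;  V_Py = rω cosθ + a·ω_rod·cosφ = +2.2588 m/s.
|V_P| = √(V_Px² + V_Py²) = 8.1448 m/s.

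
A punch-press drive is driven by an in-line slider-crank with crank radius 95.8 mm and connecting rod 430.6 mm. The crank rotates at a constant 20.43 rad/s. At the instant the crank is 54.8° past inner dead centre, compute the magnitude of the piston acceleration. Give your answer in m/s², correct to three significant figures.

20.1

ω = 20.43 rad/s
x(θ) = r cosθ + √(L² − r² sin²θ); with ω constant, a = ω²·d²x/dθ².
d²x/dθ² = −r cosθ − r²(cos2θ)/√u − r⁴ sin²2θ/(4u^{3/2}),  u = L² − r² sin²θ = 0.179288 m².
Substituting r = 0.0958 m, L = 0.4306 m, θ = 54.8°: d²x/dθ² = -0.048198 m.
a = ω²·d²x/dθ² = (20.43)²·(-0.048198) = -20.117 m/s²;  |a| = 20.117 m/s².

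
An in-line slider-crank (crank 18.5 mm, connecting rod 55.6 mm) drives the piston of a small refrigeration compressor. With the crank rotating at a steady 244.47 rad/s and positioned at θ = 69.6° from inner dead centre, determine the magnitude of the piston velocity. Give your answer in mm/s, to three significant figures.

4760

ω = 244.5 rad/s
For an in-line slider-crank, x = r cosθ + √(L² − r² sin²θ), so v = −rω sinθ·[1 + r cosθ/√(L² − r² sin²θ)].
With r = 0.0185 m, L = 0.0556 m, θ = 69.6°: √(L² − r² sin²θ) = 0.052827 m.
v = −0.0185·244.5·0.93728·[1 + 0.0185·0.34857/0.052827] = -4.7565 m/s.
|v| = 4.7565 m/s = 4756.5 mm/s.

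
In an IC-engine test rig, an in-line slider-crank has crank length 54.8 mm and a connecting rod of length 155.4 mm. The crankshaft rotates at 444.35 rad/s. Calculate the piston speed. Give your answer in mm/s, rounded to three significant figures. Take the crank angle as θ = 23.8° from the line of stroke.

ω = 444.4 rad/s
For an in-line slider-crank, x = r cosθ + √(L² − r² sin²θ), so v = −rω sinθ·[1 + r cosθ/√(L² − r² sin²θ)].
With r = 0.0548 m, L = 0.1554 m, θ = 23.8°: √(L² − r² sin²θ) = 0.15382 m.
v = −0.0548·444.4·0.40355·[1 + 0.0548·0.91496/0.15382] = -13.03 m/s.
|v| = 13.03 m/s = 13030 mm/s.

13000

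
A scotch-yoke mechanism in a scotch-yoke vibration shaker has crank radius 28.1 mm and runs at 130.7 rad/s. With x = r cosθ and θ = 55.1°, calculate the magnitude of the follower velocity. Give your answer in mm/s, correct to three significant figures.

ω = 130.7 rad/s
x = r cosθ ⇒ ẋ = −rω sinθ.
|v| = rω|sinθ| = 0.0281·130.7·|sin 55.1°| = 3.0121 m/s = 3012.1 mm/s.

3010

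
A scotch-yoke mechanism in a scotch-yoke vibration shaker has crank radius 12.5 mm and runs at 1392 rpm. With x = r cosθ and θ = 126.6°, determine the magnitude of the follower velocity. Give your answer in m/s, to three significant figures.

1.46

ω = 145.8 rad/s (from 1392 rpm).
x = r cosθ ⇒ ẋ = −rω sinθ.
|v| = rω|sinθ| = 0.0125·145.8·|sin 126.6°| = 1.4628 m/s.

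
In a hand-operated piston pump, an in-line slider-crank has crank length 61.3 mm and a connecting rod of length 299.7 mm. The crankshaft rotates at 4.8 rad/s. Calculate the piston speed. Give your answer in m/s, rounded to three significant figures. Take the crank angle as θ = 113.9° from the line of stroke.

0.246

ω = 4.8 rad/s
For an in-line slider-crank, x = r cosθ + √(L² − r² sin²θ), so v = −rω sinθ·[1 + r cosθ/√(L² − r² sin²θ)].
With r = 0.0613 m, L = 0.2997 m, θ = 113.9°: √(L² − r² sin²θ) = 0.29441 m.
v = −0.0613·4.8·0.91425·[1 + 0.0613·-0.40514/0.29441] = -0.24632 m/s.
|v| = 0.24632 m/s.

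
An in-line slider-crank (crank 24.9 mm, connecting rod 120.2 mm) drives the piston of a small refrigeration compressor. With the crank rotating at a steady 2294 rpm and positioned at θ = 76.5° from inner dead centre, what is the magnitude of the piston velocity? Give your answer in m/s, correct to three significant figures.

6.10

ω = 2π·2294/60 = 240.2 rad/s
For an in-line slider-crank, x = r cosθ + √(L² − r² sin²θ), so v = −rω sinθ·[1 + r cosθ/√(L² − r² sin²θ)].
With r = 0.0249 m, L = 0.1202 m, θ = 76.5°: √(L² − r² sin²θ) = 0.11774 m.
v = −0.0249·240.2·0.97237·[1 + 0.0249·0.23345/0.11774] = -6.1035 m/s.
|v| = 6.1035 m/s.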